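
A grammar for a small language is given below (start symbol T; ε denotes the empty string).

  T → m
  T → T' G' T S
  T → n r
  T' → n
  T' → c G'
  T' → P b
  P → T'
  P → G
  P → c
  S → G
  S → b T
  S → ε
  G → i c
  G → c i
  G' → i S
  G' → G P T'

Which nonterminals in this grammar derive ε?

{ S }

Directly nullable (have an ε-production): S.
No other nonterminal has a production whose RHS symbols are all nullable.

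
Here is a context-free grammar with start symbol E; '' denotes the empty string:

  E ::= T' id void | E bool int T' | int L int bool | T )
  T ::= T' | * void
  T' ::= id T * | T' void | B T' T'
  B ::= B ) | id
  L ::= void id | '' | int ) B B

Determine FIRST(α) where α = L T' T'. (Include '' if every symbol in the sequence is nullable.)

{ id, int, void }

Add FIRST(L)\{''} = { int, void }; L is nullable, continue.
Add FIRST(T') = { id }; T' is not nullable, stop.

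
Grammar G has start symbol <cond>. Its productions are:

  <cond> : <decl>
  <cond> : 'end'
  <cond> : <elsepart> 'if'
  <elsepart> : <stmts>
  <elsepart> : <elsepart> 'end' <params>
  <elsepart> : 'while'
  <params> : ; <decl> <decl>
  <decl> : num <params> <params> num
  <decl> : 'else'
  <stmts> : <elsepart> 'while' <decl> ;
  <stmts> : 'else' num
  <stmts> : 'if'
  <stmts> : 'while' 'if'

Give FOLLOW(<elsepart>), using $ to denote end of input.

{ 'end', 'if', 'while' }

In <cond> : <elsepart> 'if': add FIRST('if') = { 'if' }.
In <elsepart> : <elsepart> 'end' <params>: add FIRST('end' <params>) = { 'end' }.
In <stmts> : <elsepart> 'while' <decl> ;: add FIRST('while' <decl> ;) = { 'while' }.
Union: FOLLOW(<elsepart>) = { 'end', 'if', 'while' }.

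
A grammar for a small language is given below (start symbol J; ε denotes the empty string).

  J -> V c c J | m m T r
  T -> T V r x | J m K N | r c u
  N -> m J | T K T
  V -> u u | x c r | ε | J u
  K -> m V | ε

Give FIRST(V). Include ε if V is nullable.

{ c, m, u, x, ε }

V -> u u contributes {u}.
V -> x c r contributes {x}.
V -> ε contributes ε.
From V -> J u: add FIRST(J) = { c, m, u, x }.
Union: FIRST(V) = { c, m, u, x, ε }.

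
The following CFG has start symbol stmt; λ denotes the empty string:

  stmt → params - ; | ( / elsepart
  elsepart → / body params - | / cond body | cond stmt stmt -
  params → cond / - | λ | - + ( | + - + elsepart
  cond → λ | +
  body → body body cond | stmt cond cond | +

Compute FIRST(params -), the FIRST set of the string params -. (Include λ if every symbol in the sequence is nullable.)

{ +, -, / }

Add FIRST(params)\{λ} = { +, -, / }; params is nullable, continue.
- is a terminal; add {-} and stop.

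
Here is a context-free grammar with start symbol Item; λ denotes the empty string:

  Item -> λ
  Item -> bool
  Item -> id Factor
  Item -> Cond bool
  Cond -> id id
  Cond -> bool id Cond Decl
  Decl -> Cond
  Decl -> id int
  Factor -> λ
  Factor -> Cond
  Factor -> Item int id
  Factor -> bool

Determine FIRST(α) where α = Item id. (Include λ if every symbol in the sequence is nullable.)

Add FIRST(Item)\{λ} = { bool, id }; Item is nullable, continue.
id is a terminal; add {id} and stop.

{ bool, id }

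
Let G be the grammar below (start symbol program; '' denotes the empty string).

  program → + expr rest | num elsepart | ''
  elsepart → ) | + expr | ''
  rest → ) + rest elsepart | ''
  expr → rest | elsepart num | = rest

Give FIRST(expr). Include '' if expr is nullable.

{ ), +, =, num, '' }

From expr → rest: add FIRST(rest) = { ), '' } (including '' since rest is nullable).
From expr → elsepart num: elsepart nullable, take FIRST(elsepart) ∪ {num} = { ), +, num }.
expr → = rest contributes {=}.
Union: FIRST(expr) = { ), +, =, num, '' }.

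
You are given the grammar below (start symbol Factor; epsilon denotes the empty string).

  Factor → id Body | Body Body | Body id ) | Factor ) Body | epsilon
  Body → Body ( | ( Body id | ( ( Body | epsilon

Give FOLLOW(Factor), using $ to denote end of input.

{ $, ) }

Factor is the start symbol, so $ ∈ FOLLOW(Factor).
In Factor → Factor ) Body: add FIRST() Body) = { ) }.
Union: FOLLOW(Factor) = { $, ) }.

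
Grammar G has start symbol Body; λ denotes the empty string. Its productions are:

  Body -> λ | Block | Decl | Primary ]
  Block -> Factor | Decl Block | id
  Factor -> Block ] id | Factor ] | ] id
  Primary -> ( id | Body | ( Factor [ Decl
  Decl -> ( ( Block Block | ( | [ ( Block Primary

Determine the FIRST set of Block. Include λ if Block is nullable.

From Block -> Factor: add FIRST(Factor) = { (, [, ], id }.
From Block -> Decl Block: add FIRST(Decl) = { (, [ }.
Block -> id contributes {id}.
Union: FIRST(Block) = { (, [, ], id }.

{ (, [, ], id }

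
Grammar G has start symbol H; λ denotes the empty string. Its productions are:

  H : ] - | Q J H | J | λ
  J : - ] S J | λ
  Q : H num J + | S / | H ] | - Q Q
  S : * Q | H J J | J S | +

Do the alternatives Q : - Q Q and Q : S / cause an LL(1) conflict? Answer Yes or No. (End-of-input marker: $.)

FIRST(- Q Q) = { - } and FIRST(S /) = { *, +, -, /, ], num }.
Both contain -, so the two alternatives are not disjoint — LL(1) conflict.

Yes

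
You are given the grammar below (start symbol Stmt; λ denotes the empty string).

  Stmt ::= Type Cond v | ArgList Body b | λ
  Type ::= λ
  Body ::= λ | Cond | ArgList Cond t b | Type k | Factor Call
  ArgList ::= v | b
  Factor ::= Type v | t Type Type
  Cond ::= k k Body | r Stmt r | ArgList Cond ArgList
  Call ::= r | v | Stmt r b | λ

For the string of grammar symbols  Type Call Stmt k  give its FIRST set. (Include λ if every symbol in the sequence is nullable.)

{ b, k, r, v }

Add FIRST(Type)\{λ} = {  }; Type is nullable, continue.
Add FIRST(Call)\{λ} = { b, k, r, v }; Call is nullable, continue.
Add FIRST(Stmt)\{λ} = { b, k, r, v }; Stmt is nullable, continue.
k is a terminal; add {k} and stop.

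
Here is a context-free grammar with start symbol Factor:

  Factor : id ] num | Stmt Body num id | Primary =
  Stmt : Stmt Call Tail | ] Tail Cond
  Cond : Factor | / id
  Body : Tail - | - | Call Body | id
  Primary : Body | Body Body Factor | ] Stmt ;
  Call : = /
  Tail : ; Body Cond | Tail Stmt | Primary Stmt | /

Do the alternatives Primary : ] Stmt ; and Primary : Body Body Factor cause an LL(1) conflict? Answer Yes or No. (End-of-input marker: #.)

FIRST(] Stmt ;) = { ] } and FIRST(Body Body Factor) = { -, /, ;, =, ], id }.
Both contain ], so the two alternatives are not disjoint — LL(1) conflict.

Yes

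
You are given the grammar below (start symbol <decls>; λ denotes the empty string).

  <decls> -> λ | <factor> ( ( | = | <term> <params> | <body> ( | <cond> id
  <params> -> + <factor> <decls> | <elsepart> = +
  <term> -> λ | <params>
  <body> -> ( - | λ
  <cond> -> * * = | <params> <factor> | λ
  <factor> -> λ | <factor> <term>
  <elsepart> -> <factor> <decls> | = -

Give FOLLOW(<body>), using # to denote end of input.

In <decls> -> <body> (: add FIRST(() = { ( }.
Union: FOLLOW(<body>) = { ( }.

{ ( }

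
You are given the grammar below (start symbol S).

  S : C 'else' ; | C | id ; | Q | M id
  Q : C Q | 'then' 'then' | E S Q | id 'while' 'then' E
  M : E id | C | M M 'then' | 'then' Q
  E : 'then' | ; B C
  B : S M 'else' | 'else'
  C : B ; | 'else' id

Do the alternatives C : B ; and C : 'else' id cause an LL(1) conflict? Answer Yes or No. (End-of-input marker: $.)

Yes

FIRST(B ;) = { 'else', 'then', ;, id } and FIRST('else' id) = { 'else' }.
Both contain 'else', so the two alternatives are not disjoint — LL(1) conflict.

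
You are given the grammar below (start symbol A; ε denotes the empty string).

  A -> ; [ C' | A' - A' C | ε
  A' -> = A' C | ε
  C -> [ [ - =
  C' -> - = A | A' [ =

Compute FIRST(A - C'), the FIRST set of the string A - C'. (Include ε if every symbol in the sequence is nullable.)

{ -, ;, = }

Add FIRST(A)\{ε} = { -, ;, = }; A is nullable, continue.
- is a terminal; add {-} and stop.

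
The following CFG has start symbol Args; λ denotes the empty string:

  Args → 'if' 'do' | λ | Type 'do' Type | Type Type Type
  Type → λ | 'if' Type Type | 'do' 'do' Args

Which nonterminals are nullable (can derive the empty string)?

Directly nullable (have an λ-production): Args, Type.

{ Args, Type }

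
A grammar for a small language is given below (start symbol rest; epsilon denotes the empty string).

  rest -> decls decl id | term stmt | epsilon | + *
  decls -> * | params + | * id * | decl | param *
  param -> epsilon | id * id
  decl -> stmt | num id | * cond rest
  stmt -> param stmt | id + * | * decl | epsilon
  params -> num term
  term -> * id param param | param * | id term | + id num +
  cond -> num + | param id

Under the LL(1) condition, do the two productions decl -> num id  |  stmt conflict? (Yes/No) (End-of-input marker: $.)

Yes

FIRST(num id) = { num } and FIRST(stmt) = { *, id, epsilon }.
The second alternative is nullable and FOLLOW(decl) = { $, *, id, num } shares num with FIRST of the first — conflict.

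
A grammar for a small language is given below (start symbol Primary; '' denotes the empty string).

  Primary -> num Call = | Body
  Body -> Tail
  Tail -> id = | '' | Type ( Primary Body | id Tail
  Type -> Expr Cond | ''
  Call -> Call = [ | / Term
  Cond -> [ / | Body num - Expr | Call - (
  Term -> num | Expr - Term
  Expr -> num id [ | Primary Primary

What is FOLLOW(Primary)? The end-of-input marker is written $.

Primary is the start symbol, so $ ∈ FOLLOW(Primary).
In Tail -> Type ( Primary Body: add FIRST(Body)\{''} = { (, /, [, id, num }.
  Since Body is nullable, also add FOLLOW(Tail) = { $, (, -, /, [, id, num }.
In Expr -> Primary Primary: add FIRST(Primary)\{''} = { (, /, [, id, num }.
  Since Primary is nullable, also add FOLLOW(Expr) = { (, -, /, [, id, num }.
In Expr -> Primary Primary: Primary is at the end, add FOLLOW(Expr) = { (, -, /, [, id, num }.
Union: FOLLOW(Primary) = { $, (, -, /, [, id, num }.

{ $, (, -, /, [, id, num }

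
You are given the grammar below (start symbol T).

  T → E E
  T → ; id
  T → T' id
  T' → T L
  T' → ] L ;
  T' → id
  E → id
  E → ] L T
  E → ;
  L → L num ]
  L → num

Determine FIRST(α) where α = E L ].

{ ;, ], id }

Add FIRST(E) = { ;, ], id }; E is not nullable, stop.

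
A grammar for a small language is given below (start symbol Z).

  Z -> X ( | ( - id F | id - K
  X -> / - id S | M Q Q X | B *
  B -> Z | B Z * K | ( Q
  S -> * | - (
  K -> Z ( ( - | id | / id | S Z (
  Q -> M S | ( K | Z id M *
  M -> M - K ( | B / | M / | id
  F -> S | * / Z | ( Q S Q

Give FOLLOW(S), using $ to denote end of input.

{ $, (, *, -, /, id }

In X -> / - id S: S is at the end, add FOLLOW(X) = { ( }.
In K -> S Z (: add FIRST(Z () = { (, /, id }.
In Q -> M S: S is at the end, add FOLLOW(Q) = { $, (, *, -, /, id }.
In F -> S: S is at the end, add FOLLOW(F) = { $, (, *, /, id }.
In F -> ( Q S Q: add FIRST(Q) = { (, /, id }.
Union: FOLLOW(S) = { $, (, *, -, /, id }.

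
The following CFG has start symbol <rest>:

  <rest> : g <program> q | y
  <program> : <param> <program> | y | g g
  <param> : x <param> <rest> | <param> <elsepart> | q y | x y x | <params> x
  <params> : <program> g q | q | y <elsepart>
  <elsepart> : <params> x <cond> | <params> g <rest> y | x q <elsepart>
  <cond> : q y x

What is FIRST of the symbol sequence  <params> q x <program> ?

Add FIRST(<params>) = { g, q, x, y }; <params> is not nullable, stop.

{ g, q, x, y }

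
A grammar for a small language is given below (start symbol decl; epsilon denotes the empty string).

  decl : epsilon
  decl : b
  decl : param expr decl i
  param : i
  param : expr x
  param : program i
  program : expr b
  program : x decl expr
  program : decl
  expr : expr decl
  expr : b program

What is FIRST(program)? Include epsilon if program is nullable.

{ b, i, x, epsilon }

From program : expr b: add FIRST(expr) = { b }.
program : x decl expr contributes {x}.
From program : decl: add FIRST(decl) = { b, i, x, epsilon } (including epsilon since decl is nullable).
Union: FIRST(program) = { b, i, x, epsilon }.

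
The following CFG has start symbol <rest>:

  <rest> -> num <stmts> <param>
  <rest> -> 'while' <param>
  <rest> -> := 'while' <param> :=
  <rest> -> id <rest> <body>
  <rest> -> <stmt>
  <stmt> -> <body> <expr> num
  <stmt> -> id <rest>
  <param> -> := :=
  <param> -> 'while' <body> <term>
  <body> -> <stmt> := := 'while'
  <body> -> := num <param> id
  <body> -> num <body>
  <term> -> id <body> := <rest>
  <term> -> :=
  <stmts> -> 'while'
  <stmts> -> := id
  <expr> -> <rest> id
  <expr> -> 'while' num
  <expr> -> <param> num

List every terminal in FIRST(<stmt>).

{ :=, id, num }

From <stmt> -> <body> <expr> num: add FIRST(<body>) = { :=, id, num }.
<stmt> -> id <rest> contributes {id}.
Union: FIRST(<stmt>) = { :=, id, num }.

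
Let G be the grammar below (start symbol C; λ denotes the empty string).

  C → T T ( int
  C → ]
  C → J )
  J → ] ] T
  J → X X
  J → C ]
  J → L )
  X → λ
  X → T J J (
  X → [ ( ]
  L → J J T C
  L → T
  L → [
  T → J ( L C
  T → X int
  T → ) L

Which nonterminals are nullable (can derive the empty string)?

Directly nullable (have an λ-production): X.
J → X X with every symbol nullable, so J is nullable.
No other nonterminal has a production whose RHS symbols are all nullable.

{ J, X }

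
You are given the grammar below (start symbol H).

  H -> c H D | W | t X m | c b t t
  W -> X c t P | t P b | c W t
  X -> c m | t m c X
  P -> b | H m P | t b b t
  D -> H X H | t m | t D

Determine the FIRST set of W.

{ c, t }

From W -> X c t P: add FIRST(X) = { c, t }.
W -> t P b contributes {t}.
W -> c W t contributes {c}.
Union: FIRST(W) = { c, t }.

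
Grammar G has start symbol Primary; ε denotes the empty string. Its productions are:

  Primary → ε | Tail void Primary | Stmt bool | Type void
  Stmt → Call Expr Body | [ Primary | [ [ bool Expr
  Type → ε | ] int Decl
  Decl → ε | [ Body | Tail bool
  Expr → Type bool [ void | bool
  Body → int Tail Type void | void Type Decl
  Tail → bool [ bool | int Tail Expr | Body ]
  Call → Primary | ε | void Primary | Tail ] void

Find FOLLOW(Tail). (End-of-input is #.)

In Primary → Tail void Primary: add FIRST(void Primary) = { void }.
In Decl → Tail bool: add FIRST(bool) = { bool }.
In Body → int Tail Type void: add FIRST(Type void) = { ], void }.
In Tail → int Tail Expr: add FIRST(Expr) = { ], bool }.
In Call → Tail ] void: add FIRST(] void) = { ] }.
Union: FOLLOW(Tail) = { ], bool, void }.

{ ], bool, void }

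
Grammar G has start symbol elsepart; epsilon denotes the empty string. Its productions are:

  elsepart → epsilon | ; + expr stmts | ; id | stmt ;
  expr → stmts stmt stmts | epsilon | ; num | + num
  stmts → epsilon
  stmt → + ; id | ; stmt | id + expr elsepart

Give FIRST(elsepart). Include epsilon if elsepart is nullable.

elsepart → epsilon contributes epsilon.
elsepart → ; + expr stmts contributes {;}.
elsepart → ; id contributes {;}.
From elsepart → stmt ;: add FIRST(stmt) = { +, ;, id }.
Union: FIRST(elsepart) = { +, ;, id, epsilon }.

{ +, ;, id, epsilon }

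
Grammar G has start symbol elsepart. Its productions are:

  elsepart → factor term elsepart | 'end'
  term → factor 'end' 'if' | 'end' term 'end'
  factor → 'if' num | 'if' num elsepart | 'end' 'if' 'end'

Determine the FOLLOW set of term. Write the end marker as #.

{ 'end', 'if' }

In elsepart → factor term elsepart: add FIRST(elsepart) = { 'end', 'if' }.
In term → 'end' term 'end': add FIRST('end') = { 'end' }.
Union: FOLLOW(term) = { 'end', 'if' }.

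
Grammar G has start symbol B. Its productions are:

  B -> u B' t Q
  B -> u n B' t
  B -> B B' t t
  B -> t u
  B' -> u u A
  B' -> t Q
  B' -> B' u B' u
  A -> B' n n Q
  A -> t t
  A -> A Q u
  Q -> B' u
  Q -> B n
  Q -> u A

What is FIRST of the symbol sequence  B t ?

Add FIRST(B) = { t, u }; B is not nullable, stop.

{ t, u }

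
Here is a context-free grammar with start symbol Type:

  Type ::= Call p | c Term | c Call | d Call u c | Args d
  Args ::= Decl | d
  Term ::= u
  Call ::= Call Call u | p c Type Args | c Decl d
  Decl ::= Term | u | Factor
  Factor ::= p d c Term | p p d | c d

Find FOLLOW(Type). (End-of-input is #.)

{ #, c, d, p, u }

Type is the start symbol, so # ∈ FOLLOW(Type).
In Call ::= p c Type Args: add FIRST(Args) = { c, d, p, u }.
Union: FOLLOW(Type) = { #, c, d, p, u }.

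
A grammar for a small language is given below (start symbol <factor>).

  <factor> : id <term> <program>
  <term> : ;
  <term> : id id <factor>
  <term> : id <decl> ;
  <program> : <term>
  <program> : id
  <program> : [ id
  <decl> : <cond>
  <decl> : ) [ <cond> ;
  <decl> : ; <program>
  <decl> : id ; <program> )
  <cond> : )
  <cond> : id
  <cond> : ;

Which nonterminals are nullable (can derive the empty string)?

No nonterminal has an empty production or an RHS whose symbols are all nullable.

{ } (none)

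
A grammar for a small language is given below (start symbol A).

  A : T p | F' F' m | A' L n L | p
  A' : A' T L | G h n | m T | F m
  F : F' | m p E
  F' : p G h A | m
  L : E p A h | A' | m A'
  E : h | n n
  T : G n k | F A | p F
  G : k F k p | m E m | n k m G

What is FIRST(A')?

From A' : A' T L: add FIRST(A') = { k, m, n, p }.
From A' : G h n: add FIRST(G) = { k, m, n }.
A' : m T contributes {m}.
From A' : F m: add FIRST(F) = { m, p }.
Union: FIRST(A') = { k, m, n, p }.

{ k, m, n, p }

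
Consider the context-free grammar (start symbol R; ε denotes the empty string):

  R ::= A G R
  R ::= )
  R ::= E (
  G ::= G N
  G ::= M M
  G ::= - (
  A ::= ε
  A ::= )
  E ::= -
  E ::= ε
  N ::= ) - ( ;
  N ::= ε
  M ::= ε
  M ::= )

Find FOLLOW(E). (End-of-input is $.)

In R ::= E (: add FIRST(() = { ( }.
Union: FOLLOW(E) = { ( }.

{ ( }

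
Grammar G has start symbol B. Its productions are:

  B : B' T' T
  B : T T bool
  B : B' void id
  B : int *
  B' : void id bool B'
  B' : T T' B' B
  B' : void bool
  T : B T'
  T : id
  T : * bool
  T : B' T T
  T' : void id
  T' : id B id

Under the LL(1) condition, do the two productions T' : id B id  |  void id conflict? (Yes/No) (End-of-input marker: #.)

No

FIRST(id B id) = { id } and FIRST(void id) = { void }.
The FIRST sets are disjoint and neither alternative is nullable — no conflict.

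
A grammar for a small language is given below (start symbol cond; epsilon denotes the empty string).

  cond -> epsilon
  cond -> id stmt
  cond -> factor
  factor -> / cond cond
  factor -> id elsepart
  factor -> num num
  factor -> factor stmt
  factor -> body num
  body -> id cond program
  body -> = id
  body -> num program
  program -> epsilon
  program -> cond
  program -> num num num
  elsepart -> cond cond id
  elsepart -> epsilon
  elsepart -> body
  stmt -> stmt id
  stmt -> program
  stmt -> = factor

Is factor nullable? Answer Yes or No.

Nullable nonterminals: cond, elsepart, program, stmt.
No production of factor has an RHS whose symbols are all nullable, so factor is not nullable.

No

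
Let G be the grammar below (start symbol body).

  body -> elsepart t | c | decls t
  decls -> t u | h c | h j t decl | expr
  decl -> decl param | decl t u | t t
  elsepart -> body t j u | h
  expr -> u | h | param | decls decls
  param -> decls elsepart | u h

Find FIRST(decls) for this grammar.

{ h, t, u }

decls -> t u contributes {t}.
decls -> h c contributes {h}.
decls -> h j t decl contributes {h}.
From decls -> expr: add FIRST(expr) = { h, t, u }.
Union: FIRST(decls) = { h, t, u }.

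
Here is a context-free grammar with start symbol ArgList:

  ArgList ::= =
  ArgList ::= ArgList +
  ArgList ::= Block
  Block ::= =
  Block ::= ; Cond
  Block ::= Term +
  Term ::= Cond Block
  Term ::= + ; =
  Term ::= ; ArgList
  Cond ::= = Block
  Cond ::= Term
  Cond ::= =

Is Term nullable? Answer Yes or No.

No nonterminal in this grammar is nullable.
No production of Term has an RHS whose symbols are all nullable, so Term is not nullable.

No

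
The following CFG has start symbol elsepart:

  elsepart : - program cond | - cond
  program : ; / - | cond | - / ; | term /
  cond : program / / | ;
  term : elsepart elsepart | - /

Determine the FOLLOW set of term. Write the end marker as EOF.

{ / }

In program : term /: add FIRST(/) = { / }.
Union: FOLLOW(term) = { / }.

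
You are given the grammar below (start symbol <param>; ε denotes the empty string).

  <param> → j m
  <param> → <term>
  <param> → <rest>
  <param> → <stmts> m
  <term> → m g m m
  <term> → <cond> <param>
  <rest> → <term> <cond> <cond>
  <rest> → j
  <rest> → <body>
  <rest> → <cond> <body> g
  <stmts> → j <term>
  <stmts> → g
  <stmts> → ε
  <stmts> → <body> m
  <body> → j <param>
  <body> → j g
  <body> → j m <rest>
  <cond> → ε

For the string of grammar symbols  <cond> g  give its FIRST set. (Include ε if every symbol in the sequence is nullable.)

Add FIRST(<cond>)\{ε} = {  }; <cond> is nullable, continue.
g is a terminal; add {g} and stop.

{ g }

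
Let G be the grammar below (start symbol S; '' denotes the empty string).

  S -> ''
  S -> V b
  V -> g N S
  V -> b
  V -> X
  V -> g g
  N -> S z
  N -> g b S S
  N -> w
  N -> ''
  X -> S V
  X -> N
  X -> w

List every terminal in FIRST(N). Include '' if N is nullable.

From N -> S z: S nullable, take FIRST(S) ∪ {z} = { b, g, w, z }.
N -> g b S S contributes {g}.
N -> w contributes {w}.
N -> '' contributes ''.
Union: FIRST(N) = { b, g, w, z, '' }.

{ b, g, w, z, '' }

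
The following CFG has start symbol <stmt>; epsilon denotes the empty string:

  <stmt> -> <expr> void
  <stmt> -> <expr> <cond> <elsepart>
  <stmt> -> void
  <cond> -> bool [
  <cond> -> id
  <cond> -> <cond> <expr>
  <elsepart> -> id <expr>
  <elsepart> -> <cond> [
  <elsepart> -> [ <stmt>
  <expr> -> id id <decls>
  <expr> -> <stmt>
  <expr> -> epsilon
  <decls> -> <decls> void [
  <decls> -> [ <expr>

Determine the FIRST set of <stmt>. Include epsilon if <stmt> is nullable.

From <stmt> -> <expr> void: <expr> nullable, take FIRST(<expr>) ∪ {void} = { bool, id, void }.
From <stmt> -> <expr> <cond> <elsepart>: <expr> nullable, take FIRST(<expr>) ∪ FIRST(<cond>) = { bool, id, void }.
<stmt> -> void contributes {void}.
Union: FIRST(<stmt>) = { bool, id, void }.

{ bool, id, void }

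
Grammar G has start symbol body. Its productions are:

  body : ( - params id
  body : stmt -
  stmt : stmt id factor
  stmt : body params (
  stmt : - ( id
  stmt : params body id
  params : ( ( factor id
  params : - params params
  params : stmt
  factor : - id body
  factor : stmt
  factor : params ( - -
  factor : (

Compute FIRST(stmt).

From stmt : stmt id factor: add FIRST(stmt) = { (, - }.
From stmt : body params (: add FIRST(body) = { (, - }.
stmt : - ( id contributes {-}.
From stmt : params body id: add FIRST(params) = { (, - }.
Union: FIRST(stmt) = { (, - }.

{ (, - }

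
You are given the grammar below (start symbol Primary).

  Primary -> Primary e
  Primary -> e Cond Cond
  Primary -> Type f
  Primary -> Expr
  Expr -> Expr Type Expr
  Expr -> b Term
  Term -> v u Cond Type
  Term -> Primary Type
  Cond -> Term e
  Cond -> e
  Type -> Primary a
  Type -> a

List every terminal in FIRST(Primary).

From Primary -> Primary e: add FIRST(Primary) = { a, b, e }.
Primary -> e Cond Cond contributes {e}.
From Primary -> Type f: add FIRST(Type) = { a, b, e }.
From Primary -> Expr: add FIRST(Expr) = { b }.
Union: FIRST(Primary) = { a, b, e }.

{ a, b, e }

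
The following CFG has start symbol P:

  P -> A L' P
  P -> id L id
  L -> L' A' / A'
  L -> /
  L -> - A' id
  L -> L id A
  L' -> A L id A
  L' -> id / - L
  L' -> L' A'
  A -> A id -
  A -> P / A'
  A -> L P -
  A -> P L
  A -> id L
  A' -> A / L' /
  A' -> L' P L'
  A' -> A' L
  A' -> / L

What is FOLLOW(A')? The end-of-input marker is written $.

In L -> L' A' / A': add FIRST(/ A') = { / }.
In L -> L' A' / A': A' is at the end, add FOLLOW(L) = { -, /, id }.
In L -> - A' id: add FIRST(id) = { id }.
In L' -> L' A': A' is at the end, add FOLLOW(L') = { -, /, id }.
In A -> P / A': A' is at the end, add FOLLOW(A) = { -, /, id }.
In A' -> A' L: add FIRST(L) = { -, /, id }.
Union: FOLLOW(A') = { -, /, id }.

{ -, /, id }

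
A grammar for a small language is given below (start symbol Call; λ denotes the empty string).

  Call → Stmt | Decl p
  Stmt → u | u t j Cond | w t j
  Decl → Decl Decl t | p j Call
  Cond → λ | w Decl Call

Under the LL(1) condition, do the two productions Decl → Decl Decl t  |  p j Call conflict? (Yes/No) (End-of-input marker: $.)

Yes

FIRST(Decl Decl t) = { p } and FIRST(p j Call) = { p }.
Both contain p, so the two alternatives are not disjoint — LL(1) conflict.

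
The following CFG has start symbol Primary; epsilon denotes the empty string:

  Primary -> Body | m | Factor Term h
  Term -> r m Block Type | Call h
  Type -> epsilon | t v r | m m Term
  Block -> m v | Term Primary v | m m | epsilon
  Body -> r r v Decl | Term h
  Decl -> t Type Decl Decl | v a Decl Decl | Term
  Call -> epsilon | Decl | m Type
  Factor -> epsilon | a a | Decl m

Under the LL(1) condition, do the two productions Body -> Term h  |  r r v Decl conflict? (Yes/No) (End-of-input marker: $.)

Yes

FIRST(Term h) = { h, m, r, t, v } and FIRST(r r v Decl) = { r }.
Both contain r, so the two alternatives are not disjoint — LL(1) conflict.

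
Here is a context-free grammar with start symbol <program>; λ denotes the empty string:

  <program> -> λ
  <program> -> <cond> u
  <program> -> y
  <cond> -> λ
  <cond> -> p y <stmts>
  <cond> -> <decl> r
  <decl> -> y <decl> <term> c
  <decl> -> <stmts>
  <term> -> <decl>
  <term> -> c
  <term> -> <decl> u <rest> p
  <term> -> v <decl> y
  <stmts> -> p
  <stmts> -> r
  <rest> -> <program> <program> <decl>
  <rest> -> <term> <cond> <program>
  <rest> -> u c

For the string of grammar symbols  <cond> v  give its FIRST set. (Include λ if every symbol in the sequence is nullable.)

{ p, r, v, y }

Add FIRST(<cond>)\{λ} = { p, r, y }; <cond> is nullable, continue.
v is a terminal; add {v} and stop.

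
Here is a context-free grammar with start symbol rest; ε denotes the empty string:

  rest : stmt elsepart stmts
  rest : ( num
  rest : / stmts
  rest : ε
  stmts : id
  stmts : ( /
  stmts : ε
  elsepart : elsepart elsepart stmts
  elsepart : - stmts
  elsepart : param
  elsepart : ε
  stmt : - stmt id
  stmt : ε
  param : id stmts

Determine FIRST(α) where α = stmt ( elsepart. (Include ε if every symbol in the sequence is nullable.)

{ (, - }

Add FIRST(stmt)\{ε} = { - }; stmt is nullable, continue.
( is a terminal; add {(} and stop.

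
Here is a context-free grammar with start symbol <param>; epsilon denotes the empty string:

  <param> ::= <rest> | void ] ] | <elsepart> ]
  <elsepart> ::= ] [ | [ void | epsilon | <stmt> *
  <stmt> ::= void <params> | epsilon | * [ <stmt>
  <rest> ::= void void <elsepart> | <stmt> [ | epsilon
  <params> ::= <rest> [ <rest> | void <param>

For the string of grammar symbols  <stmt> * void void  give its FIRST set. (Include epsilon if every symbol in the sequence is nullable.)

Add FIRST(<stmt>)\{epsilon} = { *, void }; <stmt> is nullable, continue.
* is a terminal; add {*} and stop.

{ *, void }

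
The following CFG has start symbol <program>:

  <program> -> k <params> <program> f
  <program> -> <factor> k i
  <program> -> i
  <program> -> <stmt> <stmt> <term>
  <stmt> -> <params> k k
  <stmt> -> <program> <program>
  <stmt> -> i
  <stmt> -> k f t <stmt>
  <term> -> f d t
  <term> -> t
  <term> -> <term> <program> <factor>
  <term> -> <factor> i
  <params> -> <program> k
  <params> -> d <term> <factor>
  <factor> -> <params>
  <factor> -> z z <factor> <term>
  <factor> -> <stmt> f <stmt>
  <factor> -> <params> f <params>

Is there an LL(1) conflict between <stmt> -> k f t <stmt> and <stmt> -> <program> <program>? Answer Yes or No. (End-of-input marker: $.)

Yes

FIRST(k f t <stmt>) = { k } and FIRST(<program> <program>) = { d, i, k, z }.
Both contain k, so the two alternatives are not disjoint — LL(1) conflict.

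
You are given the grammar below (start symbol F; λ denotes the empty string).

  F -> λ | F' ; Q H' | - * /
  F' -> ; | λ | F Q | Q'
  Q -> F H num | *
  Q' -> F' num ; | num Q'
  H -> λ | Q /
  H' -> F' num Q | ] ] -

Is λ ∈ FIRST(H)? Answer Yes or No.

H has an λ-production, so H ⇒ λ.

Yes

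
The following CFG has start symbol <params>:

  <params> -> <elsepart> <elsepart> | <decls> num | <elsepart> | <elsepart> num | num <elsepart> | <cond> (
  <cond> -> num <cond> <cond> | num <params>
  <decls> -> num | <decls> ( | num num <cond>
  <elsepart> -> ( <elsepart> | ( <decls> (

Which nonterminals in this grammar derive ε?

{ } (none)

No nonterminal has an empty production or an RHS whose symbols are all nullable.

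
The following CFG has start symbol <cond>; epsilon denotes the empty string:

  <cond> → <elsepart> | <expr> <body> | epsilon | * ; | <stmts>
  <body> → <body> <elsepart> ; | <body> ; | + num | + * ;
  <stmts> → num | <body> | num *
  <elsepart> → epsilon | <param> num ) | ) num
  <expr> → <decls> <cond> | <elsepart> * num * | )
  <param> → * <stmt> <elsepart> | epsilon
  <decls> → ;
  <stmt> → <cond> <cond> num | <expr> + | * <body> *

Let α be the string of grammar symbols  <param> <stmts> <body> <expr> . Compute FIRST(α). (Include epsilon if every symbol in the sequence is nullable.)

{ *, +, num }

Add FIRST(<param>)\{epsilon} = { * }; <param> is nullable, continue.
Add FIRST(<stmts>) = { +, num }; <stmts> is not nullable, stop.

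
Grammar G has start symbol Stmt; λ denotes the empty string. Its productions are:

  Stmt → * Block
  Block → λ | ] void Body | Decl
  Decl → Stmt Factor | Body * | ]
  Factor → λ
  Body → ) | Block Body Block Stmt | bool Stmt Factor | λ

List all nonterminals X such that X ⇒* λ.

{ Block, Body, Factor }

Directly nullable (have an λ-production): Block, Factor, Body.
No other nonterminal has a production whose RHS symbols are all nullable.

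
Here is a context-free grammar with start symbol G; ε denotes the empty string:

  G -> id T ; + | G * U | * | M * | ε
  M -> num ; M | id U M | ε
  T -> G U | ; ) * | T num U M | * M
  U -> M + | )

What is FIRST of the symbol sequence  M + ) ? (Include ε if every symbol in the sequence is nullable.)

{ +, id, num }

Add FIRST(M)\{ε} = { id, num }; M is nullable, continue.
+ is a terminal; add {+} and stop.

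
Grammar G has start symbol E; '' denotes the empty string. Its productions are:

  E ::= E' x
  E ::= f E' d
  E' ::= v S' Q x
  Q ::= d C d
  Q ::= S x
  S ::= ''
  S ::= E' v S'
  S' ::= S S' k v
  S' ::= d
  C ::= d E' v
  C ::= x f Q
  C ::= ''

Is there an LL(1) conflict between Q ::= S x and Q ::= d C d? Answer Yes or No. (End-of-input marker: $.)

FIRST(S x) = { v, x } and FIRST(d C d) = { d }.
The FIRST sets are disjoint and neither alternative is nullable — no conflict.

No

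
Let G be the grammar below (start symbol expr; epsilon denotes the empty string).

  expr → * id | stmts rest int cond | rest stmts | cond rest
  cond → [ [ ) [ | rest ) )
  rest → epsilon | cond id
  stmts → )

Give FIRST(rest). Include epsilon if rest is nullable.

{ ), [, epsilon }

rest → epsilon contributes epsilon.
From rest → cond id: add FIRST(cond) = { ), [ }.
Union: FIRST(rest) = { ), [, epsilon }.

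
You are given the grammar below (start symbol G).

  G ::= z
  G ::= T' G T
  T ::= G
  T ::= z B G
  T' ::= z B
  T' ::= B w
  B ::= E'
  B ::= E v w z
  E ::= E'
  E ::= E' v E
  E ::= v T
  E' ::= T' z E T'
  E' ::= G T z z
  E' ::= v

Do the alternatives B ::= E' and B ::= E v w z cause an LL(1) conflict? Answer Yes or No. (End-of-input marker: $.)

Yes

FIRST(E') = { v, z } and FIRST(E v w z) = { v, z }.
Both contain v, so the two alternatives are not disjoint — LL(1) conflict.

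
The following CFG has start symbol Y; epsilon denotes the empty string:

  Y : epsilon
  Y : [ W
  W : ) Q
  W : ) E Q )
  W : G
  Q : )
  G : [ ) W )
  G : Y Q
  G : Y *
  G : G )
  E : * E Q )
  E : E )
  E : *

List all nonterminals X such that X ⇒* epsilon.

{ Y }

Directly nullable (have an epsilon-production): Y.
No other nonterminal has a production whose RHS symbols are all nullable.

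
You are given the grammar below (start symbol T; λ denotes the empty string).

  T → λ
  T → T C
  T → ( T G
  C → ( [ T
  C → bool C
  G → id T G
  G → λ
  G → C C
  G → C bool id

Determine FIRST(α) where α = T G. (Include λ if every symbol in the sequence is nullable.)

Add FIRST(T)\{λ} = { (, bool }; T is nullable, continue.
Add FIRST(G)\{λ} = { (, bool, id }; G is nullable, continue.
Every symbol is nullable, so include λ.

{ (, bool, id, λ }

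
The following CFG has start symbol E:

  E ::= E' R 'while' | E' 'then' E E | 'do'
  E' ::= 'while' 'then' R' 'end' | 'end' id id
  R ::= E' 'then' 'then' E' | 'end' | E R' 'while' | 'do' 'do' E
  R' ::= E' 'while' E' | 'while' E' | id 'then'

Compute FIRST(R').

{ 'end', 'while', id }

From R' ::= E' 'while' E': add FIRST(E') = { 'end', 'while' }.
R' ::= 'while' E' contributes {'while'}.
R' ::= id 'then' contributes {id}.
Union: FIRST(R') = { 'end', 'while', id }.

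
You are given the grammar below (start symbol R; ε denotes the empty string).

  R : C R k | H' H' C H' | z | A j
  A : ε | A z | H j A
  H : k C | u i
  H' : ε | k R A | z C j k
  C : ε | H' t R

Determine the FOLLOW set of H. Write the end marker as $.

{ j }

In A : H j A: add FIRST(j A) = { j }.
Union: FOLLOW(H) = { j }.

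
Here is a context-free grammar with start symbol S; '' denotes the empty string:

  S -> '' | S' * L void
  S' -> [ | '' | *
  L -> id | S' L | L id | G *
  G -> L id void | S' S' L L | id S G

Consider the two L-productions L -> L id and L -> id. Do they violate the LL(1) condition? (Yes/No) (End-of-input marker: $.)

FIRST(L id) = { *, [, id } and FIRST(id) = { id }.
Both contain id, so the two alternatives are not disjoint — LL(1) conflict.

Yes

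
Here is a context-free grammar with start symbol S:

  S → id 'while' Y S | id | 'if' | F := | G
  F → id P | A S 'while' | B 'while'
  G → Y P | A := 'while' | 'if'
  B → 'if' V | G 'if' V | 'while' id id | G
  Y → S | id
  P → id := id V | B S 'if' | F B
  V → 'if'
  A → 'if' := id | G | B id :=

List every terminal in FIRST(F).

F → id P contributes {id}.
From F → A S 'while': add FIRST(A) = { 'if', 'while', id }.
From F → B 'while': add FIRST(B) = { 'if', 'while', id }.
Union: FIRST(F) = { 'if', 'while', id }.

{ 'if', 'while', id }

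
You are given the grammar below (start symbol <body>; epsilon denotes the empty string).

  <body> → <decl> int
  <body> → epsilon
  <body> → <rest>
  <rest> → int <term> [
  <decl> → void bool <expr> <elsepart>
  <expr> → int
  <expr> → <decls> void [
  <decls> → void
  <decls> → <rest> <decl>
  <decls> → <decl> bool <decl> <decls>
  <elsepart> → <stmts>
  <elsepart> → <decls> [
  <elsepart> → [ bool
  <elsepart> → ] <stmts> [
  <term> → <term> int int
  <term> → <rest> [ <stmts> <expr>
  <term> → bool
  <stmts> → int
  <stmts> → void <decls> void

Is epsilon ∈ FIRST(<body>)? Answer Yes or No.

Yes

<body> has an epsilon-production, so <body> ⇒ epsilon.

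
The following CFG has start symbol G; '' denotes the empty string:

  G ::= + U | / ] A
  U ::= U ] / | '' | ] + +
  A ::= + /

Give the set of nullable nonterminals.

Directly nullable (have an ''-production): U.
No other nonterminal has a production whose RHS symbols are all nullable.

{ U }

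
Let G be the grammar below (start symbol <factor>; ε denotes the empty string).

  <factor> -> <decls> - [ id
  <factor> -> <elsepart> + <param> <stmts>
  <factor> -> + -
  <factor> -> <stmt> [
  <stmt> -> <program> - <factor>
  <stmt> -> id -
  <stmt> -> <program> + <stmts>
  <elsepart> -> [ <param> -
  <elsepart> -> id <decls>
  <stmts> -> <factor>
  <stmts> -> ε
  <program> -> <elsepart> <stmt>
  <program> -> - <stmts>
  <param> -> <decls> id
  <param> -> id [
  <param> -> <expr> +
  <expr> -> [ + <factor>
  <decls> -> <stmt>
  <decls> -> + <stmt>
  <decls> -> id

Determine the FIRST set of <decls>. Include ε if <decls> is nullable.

{ +, -, [, id }

From <decls> -> <stmt>: add FIRST(<stmt>) = { -, [, id }.
<decls> -> + <stmt> contributes {+}.
<decls> -> id contributes {id}.
Union: FIRST(<decls>) = { +, -, [, id }.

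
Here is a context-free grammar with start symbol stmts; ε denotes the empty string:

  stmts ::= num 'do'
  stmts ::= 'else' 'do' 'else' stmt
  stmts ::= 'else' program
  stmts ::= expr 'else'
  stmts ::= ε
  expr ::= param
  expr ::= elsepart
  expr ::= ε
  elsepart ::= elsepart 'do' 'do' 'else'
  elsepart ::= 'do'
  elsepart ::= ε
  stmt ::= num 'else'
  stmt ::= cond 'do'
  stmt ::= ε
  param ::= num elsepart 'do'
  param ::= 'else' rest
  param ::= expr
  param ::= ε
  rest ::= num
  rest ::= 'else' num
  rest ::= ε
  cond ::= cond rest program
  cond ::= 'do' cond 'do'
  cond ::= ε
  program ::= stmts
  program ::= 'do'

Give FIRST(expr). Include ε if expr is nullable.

From expr ::= param: add FIRST(param) = { 'do', 'else', num, ε } (including ε since param is nullable).
From expr ::= elsepart: add FIRST(elsepart) = { 'do', ε } (including ε since elsepart is nullable).
expr ::= ε contributes ε.
Union: FIRST(expr) = { 'do', 'else', num, ε }.

{ 'do', 'else', num, ε }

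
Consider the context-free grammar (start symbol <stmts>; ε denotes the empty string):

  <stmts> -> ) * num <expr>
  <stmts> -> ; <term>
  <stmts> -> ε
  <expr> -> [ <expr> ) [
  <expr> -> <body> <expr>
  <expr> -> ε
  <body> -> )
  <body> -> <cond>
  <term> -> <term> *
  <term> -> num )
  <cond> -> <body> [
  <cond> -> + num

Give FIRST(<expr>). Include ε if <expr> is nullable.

<expr> -> [ <expr> ) [ contributes {[}.
From <expr> -> <body> <expr>: add FIRST(<body>) = { ), + }.
<expr> -> ε contributes ε.
Union: FIRST(<expr>) = { ), +, [, ε }.

{ ), +, [, ε }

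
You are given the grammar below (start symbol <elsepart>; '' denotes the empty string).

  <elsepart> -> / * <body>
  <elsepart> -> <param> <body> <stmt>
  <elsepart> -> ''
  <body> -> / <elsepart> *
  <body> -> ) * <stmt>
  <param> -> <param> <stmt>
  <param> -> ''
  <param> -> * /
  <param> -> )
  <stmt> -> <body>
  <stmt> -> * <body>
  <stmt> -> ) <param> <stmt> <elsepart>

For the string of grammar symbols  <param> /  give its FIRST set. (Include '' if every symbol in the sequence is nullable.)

{ ), *, / }

Add FIRST(<param>)\{''} = { ), *, / }; <param> is nullable, continue.
/ is a terminal; add {/} and stop.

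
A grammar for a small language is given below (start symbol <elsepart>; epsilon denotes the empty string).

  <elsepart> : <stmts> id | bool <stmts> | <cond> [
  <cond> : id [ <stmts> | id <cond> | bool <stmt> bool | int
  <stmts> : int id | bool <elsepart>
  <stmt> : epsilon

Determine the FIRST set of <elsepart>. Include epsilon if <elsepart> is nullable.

From <elsepart> : <stmts> id: add FIRST(<stmts>) = { bool, int }.
<elsepart> : bool <stmts> contributes {bool}.
From <elsepart> : <cond> [: add FIRST(<cond>) = { bool, id, int }.
Union: FIRST(<elsepart>) = { bool, id, int }.

{ bool, id, int }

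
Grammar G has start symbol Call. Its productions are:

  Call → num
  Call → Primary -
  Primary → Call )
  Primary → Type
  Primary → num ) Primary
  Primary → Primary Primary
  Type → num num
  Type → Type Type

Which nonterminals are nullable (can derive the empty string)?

{ } (none)

No nonterminal has an empty production or an RHS whose symbols are all nullable.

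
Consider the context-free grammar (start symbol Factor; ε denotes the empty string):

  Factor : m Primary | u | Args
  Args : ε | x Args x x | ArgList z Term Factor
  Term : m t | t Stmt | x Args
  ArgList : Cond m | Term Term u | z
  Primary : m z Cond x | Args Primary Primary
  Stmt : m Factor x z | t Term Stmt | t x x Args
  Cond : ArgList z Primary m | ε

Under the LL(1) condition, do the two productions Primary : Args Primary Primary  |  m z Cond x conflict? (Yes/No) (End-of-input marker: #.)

Yes

FIRST(Args Primary Primary) = { m, t, x, z } and FIRST(m z Cond x) = { m }.
Both contain m, so the two alternatives are not disjoint — LL(1) conflict.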